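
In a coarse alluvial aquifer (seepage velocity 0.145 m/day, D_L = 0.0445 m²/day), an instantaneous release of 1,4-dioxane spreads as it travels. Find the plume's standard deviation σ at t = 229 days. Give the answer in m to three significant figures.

4.51 m

Dispersive spreading gives a Gaussian with σ² = 2Dt; advection only shifts the center.
σ = √(2 × 0.0445 × 229) = 4.51 m.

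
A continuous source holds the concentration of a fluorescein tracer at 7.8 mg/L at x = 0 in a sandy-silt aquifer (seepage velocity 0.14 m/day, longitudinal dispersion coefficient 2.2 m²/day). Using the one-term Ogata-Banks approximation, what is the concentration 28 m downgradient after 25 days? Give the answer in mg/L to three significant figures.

For a continuous step input, C/C₀ ≈ ½·erfc((x−vt)/(2√(Dt))).
vt = 0.14 × 25 = 3.5 m and 2√(Dt) = 2√(2.2 × 25) = 14.83 m.
Argument (x−vt)/(2√(Dt)) = (28 − 3.5)/14.83 = 1.652; ½·erfc(1.652) = 0.009738.
C = 7.8 × 0.009738 = 0.0760 mg/L.

0.0760 mg/L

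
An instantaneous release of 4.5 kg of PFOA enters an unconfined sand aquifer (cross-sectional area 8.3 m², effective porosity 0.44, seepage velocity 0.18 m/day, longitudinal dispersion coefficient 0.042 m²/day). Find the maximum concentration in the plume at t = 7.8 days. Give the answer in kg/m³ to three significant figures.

0.607 kg/m³

The peak of an instantaneous 1D plume sits at x = vt; there the Gaussian factor is 1 and C_max = M/(n_e·A·√(4πDt)), where n_e·A is the pore area the mass is dissolved in.
√(4πDt) = √(4π × 0.042 × 7.8) = 2.029 m, so C_max = 4.5/(0.44 × 8.3 × 2.029) = 0.607 kg/m³.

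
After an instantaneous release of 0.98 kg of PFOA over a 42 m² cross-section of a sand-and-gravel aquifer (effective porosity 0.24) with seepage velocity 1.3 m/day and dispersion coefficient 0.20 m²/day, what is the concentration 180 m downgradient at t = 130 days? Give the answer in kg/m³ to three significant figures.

0.00168 kg/m³

For an instantaneous plane source, C(x,t) = M/(n_e·A·√(4πDt)) · exp(−(x−vt)²/(4Dt)), with n_e·A the pore (flow) area.
Plume center vt = 1.3 × 130 = 169 m, so the well at 180 m is 11 m downgradient of the peak.
√(4πDt) = 18.08 m, giving peak height M/(n_e·A·√(4πDt)) = 0.98/(0.24 × 42 × 18.08) = 0.005377 kg/m³.
(x−vt)²/(4Dt) = (11)²/(4 × 0.20 × 130) = 1.163; exp(−1.163) = 0.3125.
C = 0.005377 × 0.3125 = 0.00168 kg/m³.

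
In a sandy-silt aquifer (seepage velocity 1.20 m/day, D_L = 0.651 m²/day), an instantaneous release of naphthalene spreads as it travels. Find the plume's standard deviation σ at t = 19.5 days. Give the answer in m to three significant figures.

Dispersive spreading gives a Gaussian with σ² = 2Dt; advection only shifts the center.
σ = √(2 × 0.651 × 19.5) = 5.04 m.

5.04 m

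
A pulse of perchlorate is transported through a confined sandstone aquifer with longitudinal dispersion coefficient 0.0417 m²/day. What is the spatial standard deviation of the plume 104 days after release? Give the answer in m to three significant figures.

Dispersive spreading gives a Gaussian with σ² = 2Dt; advection only shifts the center.
σ = √(2 × 0.0417 × 104) = 2.95 m.

2.95 m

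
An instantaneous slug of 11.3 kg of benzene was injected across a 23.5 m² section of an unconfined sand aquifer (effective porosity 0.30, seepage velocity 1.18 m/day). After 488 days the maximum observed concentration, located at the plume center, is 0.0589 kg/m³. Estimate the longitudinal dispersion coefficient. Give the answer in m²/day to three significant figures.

At the plume center C_max = M/(n_e·A·√(4πDt)), so D = M²/(4πt·(n_e·A·C_max)²).
n_e·A·C_max = 0.30 × 23.5 × 0.0589 = 0.4152 kg/m.
D = 11.3²/(4π × 488 × 0.4152²) = 0.121 m²/day.

0.121 m²/day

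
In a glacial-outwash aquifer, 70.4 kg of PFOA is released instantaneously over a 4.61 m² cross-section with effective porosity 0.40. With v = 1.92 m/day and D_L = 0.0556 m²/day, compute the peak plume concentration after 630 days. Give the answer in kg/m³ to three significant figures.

1.82 kg/m³

The peak of an instantaneous 1D plume sits at x = vt; there the Gaussian factor is 1 and C_max = M/(n_e·A·√(4πDt)), where n_e·A is the pore area the mass is dissolved in.
√(4πDt) = √(4π × 0.0556 × 630) = 20.98 m, so C_max = 70.4/(0.40 × 4.61 × 20.98) = 1.82 kg/m³.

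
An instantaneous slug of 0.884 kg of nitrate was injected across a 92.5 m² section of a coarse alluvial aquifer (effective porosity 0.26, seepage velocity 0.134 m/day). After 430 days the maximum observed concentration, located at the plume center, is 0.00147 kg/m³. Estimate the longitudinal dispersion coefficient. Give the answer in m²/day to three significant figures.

At the plume center C_max = M/(n_e·A·√(4πDt)), so D = M²/(4πt·(n_e·A·C_max)²).
n_e·A·C_max = 0.26 × 92.5 × 0.00147 = 0.03535 kg/m.
D = 0.884²/(4π × 430 × 0.03535²) = 0.116 m²/day.

0.116 m²/day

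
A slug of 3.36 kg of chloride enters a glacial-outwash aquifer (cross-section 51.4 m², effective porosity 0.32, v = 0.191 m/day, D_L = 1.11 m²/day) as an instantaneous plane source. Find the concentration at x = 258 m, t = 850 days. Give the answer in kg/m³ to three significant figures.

0.000166 kg/m³

For an instantaneous plane source, C(x,t) = M/(n_e·A·√(4πDt)) · exp(−(x−vt)²/(4Dt)), with n_e·A the pore (flow) area.
Plume center vt = 0.191 × 850 = 162.35 m, so the well at 258 m is 95.65 m downgradient of the peak.
√(4πDt) = 108.9 m, giving peak height M/(n_e·A·√(4πDt)) = 3.36/(0.32 × 51.4 × 108.9) = 0.001876 kg/m³.
(x−vt)²/(4Dt) = (95.65)²/(4 × 1.11 × 850) = 2.424; exp(−2.424) = 0.08857.
C = 0.001876 × 0.08857 = 0.000166 kg/m³.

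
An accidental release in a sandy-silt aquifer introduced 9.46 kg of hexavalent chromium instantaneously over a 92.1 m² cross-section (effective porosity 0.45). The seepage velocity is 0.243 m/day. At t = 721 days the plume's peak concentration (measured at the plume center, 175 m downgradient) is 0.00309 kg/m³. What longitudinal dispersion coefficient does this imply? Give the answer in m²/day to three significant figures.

0.602 m²/day

At the plume center C_max = M/(n_e·A·√(4πDt)), so D = M²/(4πt·(n_e·A·C_max)²).
n_e·A·C_max = 0.45 × 92.1 × 0.00309 = 0.1281 kg/m.
D = 9.46²/(4π × 721 × 0.1281²) = 0.602 m²/day.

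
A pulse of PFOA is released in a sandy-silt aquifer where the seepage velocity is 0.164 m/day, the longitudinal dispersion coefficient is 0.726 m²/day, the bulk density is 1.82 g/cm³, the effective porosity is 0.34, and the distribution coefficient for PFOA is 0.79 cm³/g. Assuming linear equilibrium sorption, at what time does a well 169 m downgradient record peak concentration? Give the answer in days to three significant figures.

Retardation factor R = 1 + ρ_b·K_d/n = 1 + 1.82 × 0.79/0.34 = 5.229.
Sorption retards both mechanisms: v_R = v/R = 0.03136 m/day, D_R = D/R = 0.1388 m²/day.
Peak time from v_R²t² + 2D_R t − x² = 0: t = (√(D_R² + v_R²x²) − D_R)/v_R².
√(D_R² + v_R²x²) = √(0.1388² + 0.03136² × 169²) = 5.302; v_R² = 0.0009834.
t = (5.302 − 0.1388)/0.0009834 = 5250 days.

5250 days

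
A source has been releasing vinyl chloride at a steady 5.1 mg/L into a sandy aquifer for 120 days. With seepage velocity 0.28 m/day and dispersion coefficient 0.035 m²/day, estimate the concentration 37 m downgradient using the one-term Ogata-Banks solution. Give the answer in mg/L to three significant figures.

0.614 mg/L

For a continuous step input, C/C₀ ≈ ½·erfc((x−vt)/(2√(Dt))).
vt = 0.28 × 120 = 33.6 m and 2√(Dt) = 2√(0.035 × 120) = 4.099 m.
Argument (x−vt)/(2√(Dt)) = (37 − 33.6)/4.099 = 0.8295; ½·erfc(0.8295) = 0.1204.
C = 5.1 × 0.1204 = 0.614 mg/L.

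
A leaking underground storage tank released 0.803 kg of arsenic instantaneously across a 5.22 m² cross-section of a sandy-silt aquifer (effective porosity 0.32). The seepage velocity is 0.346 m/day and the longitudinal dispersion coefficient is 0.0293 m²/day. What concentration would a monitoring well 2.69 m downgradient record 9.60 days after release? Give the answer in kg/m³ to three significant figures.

For an instantaneous plane source, C(x,t) = M/(n_e·A·√(4πDt)) · exp(−(x−vt)²/(4Dt)), with n_e·A the pore (flow) area.
Plume center vt = 0.346 × 9.60 = 3.3216 m, so the well at 2.69 m is 0.6316 m upgradient of the peak.
√(4πDt) = 1.880 m, giving peak height M/(n_e·A·√(4πDt)) = 0.803/(0.32 × 5.22 × 1.880) = 0.2557 kg/m³.
(x−vt)²/(4Dt) = (-0.6316)²/(4 × 0.0293 × 9.60) = 0.3546; exp(−0.3546) = 0.7015.
C = 0.2557 × 0.7015 = 0.179 kg/m³.

0.179 kg/m³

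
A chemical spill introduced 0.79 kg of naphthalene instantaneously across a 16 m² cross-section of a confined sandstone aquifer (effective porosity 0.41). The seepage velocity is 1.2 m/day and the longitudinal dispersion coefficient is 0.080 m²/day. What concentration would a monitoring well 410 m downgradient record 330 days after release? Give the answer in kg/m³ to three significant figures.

0.00103 kg/m³

For an instantaneous plane source, C(x,t) = M/(n_e·A·√(4πDt)) · exp(−(x−vt)²/(4Dt)), with n_e·A the pore (flow) area.
Plume center vt = 1.2 × 330 = 396 m, so the well at 410 m is 14 m downgradient of the peak.
√(4πDt) = 18.21 m, giving peak height M/(n_e·A·√(4πDt)) = 0.79/(0.41 × 16 × 18.21) = 0.006613 kg/m³.
(x−vt)²/(4Dt) = (14)²/(4 × 0.080 × 330) = 1.856; exp(−1.856) = 0.1563.
C = 0.006613 × 0.1563 = 0.00103 kg/m³.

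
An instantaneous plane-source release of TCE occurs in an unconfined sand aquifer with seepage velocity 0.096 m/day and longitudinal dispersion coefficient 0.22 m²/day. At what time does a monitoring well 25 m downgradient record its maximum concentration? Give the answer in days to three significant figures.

238 days

For the 1D instantaneous-source solution, setting ∂C/∂t = 0 at fixed x gives v²t² + 2Dt − x² = 0, so t = (√(D² + v²x²) − D)/v².
√(D² + v²x²) = √(0.22² + 0.096² × 25²) = 2.410; v² = 0.009216.
t = (2.410 − 0.22)/0.009216 = 238 days (vs. the pure-advection estimate x/v = 260 d).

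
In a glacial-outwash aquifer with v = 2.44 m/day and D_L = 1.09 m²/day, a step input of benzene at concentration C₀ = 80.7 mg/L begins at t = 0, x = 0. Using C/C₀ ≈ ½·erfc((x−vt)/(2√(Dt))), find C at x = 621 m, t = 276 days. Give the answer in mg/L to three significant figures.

79.4 mg/L

For a continuous step input, C/C₀ ≈ ½·erfc((x−vt)/(2√(Dt))).
vt = 2.44 × 276 = 673.44 m and 2√(Dt) = 2√(1.09 × 276) = 34.69 m.
Argument (x−vt)/(2√(Dt)) = (621 − 673.44)/34.69 = -1.512; ½·erfc(-1.512) = 0.9838.
C = 80.7 × 0.9838 = 79.4 mg/L.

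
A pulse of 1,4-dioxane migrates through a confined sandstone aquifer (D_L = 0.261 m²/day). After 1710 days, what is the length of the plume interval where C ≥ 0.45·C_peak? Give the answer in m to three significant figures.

75.5 m

The plume is Gaussian with σ = √(2Dt) = √(2 × 0.261 × 1710) = 29.88 m.
C/C_peak = exp(−Δx²/(2σ²)) = 0.45 ⇒ Δx = σ·√(−2 ln 0.45) = 29.88 × 1.264 = 37.77 m.
Width = 2Δx = 75.5 m.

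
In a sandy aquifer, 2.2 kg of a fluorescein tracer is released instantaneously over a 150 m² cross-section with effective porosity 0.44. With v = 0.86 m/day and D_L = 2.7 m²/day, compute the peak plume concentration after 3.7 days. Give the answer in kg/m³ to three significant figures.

The peak of an instantaneous 1D plume sits at x = vt; there the Gaussian factor is 1 and C_max = M/(n_e·A·√(4πDt)), where n_e·A is the pore area the mass is dissolved in.
√(4πDt) = √(4π × 2.7 × 3.7) = 11.20 m, so C_max = 2.2/(0.44 × 150 × 11.20) = 0.00298 kg/m³.

0.00298 kg/m³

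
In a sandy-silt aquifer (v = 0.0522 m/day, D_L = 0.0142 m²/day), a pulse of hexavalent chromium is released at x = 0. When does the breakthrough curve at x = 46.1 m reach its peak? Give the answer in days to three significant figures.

878 days

For the 1D instantaneous-source solution, setting ∂C/∂t = 0 at fixed x gives v²t² + 2Dt − x² = 0, so t = (√(D² + v²x²) − D)/v².
√(D² + v²x²) = √(0.0142² + 0.0522² × 46.1²) = 2.406; v² = 0.00272484.
t = (2.406 − 0.0142)/0.00272484 = 878 days (vs. the pure-advection estimate x/v = 883 d).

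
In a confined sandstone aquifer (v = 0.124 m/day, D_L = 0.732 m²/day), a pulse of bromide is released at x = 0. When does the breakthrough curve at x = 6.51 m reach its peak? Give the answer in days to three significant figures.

For the 1D instantaneous-source solution, setting ∂C/∂t = 0 at fixed x gives v²t² + 2Dt − x² = 0, so t = (√(D² + v²x²) − D)/v².
√(D² + v²x²) = √(0.732² + 0.124² × 6.51²) = 1.090; v² = 0.015376.
t = (1.090 − 0.732)/0.015376 = 23.3 days (vs. the pure-advection estimate x/v = 52.5 d).

23.3 days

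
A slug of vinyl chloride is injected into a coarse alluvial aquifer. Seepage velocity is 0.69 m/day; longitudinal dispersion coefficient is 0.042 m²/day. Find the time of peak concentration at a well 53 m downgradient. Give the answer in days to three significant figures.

For the 1D instantaneous-source solution, setting ∂C/∂t = 0 at fixed x gives v²t² + 2Dt − x² = 0, so t = (√(D² + v²x²) − D)/v².
√(D² + v²x²) = √(0.042² + 0.69² × 53²) = 36.57; v² = 0.4761.
t = (36.57 − 0.042)/0.4761 = 76.7 days (vs. the pure-advection estimate x/v = 76.8 d).

76.7 days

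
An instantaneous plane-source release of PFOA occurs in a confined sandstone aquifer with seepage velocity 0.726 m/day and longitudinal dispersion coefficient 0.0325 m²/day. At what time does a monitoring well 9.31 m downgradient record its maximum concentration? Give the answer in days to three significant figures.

For the 1D instantaneous-source solution, setting ∂C/∂t = 0 at fixed x gives v²t² + 2Dt − x² = 0, so t = (√(D² + v²x²) − D)/v².
√(D² + v²x²) = √(0.0325² + 0.726² × 9.31²) = 6.759; v² = 0.527076.
t = (6.759 − 0.0325)/0.527076 = 12.8 days (vs. the pure-advection estimate x/v = 12.8 d).

12.8 days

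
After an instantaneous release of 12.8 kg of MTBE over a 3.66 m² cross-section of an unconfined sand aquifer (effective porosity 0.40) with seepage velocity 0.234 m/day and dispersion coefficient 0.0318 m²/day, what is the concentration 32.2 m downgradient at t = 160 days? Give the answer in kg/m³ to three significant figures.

For an instantaneous plane source, C(x,t) = M/(n_e·A·√(4πDt)) · exp(−(x−vt)²/(4Dt)), with n_e·A the pore (flow) area.
Plume center vt = 0.234 × 160 = 37.44 m, so the well at 32.2 m is 5.24 m upgradient of the peak.
√(4πDt) = 7.996 m, giving peak height M/(n_e·A·√(4πDt)) = 12.8/(0.40 × 3.66 × 7.996) = 1.093 kg/m³.
(x−vt)²/(4Dt) = (-5.24)²/(4 × 0.0318 × 160) = 1.349; exp(−1.349) = 0.2595.
C = 1.093 × 0.2595 = 0.284 kg/m³.

0.284 kg/m³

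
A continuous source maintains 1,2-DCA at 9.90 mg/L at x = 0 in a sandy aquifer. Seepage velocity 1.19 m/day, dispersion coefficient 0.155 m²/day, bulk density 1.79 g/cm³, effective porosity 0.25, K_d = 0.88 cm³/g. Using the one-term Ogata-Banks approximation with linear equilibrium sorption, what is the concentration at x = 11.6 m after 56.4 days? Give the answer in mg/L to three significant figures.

Retardation factor R = 1 + ρ_b·K_d/n = 1 + 1.79 × 0.88/0.25 = 7.301.
Sorption retards both mechanisms: v_R = v/R = 0.1630 m/day, D_R = D/R = 0.02123 m²/day.
v_R·t = 0.1630 × 56.4 = 9.1932 m; 2√(D_R t) = 2.188 m; argument = (11.6 − 9.1932)/2.188 = 1.100.
C = C₀ × ½·erfc(1.100) = 9.90 × 0.05990 = 0.593 mg/L.

0.593 mg/L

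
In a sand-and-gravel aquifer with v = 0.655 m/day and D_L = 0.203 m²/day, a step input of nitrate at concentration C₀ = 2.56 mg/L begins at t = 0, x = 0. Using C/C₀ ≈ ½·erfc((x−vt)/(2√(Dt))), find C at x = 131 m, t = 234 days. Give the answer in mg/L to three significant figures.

For a continuous step input, C/C₀ ≈ ½·erfc((x−vt)/(2√(Dt))).
vt = 0.655 × 234 = 153.27 m and 2√(Dt) = 2√(0.203 × 234) = 13.78 m.
Argument (x−vt)/(2√(Dt)) = (131 − 153.27)/13.78 = -1.616; ½·erfc(-1.616) = 0.9889.
C = 2.56 × 0.9889 = 2.53 mg/L.

2.53 mg/L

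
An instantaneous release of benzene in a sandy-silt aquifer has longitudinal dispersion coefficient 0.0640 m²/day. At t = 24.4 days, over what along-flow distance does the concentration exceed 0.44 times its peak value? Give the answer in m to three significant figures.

4.53 m

The plume is Gaussian with σ = √(2Dt) = √(2 × 0.0640 × 24.4) = 1.767 m.
C/C_peak = exp(−Δx²/(2σ²)) = 0.44 ⇒ Δx = σ·√(−2 ln 0.44) = 1.767 × 1.281 = 2.264 m.
Width = 2Δx = 4.53 m.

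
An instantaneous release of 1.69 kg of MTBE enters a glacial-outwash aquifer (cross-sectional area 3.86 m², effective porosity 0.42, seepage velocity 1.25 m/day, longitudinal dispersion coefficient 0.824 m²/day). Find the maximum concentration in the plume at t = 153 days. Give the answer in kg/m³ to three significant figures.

The peak of an instantaneous 1D plume sits at x = vt; there the Gaussian factor is 1 and C_max = M/(n_e·A·√(4πDt)), where n_e·A is the pore area the mass is dissolved in.
√(4πDt) = √(4π × 0.824 × 153) = 39.80 m, so C_max = 1.69/(0.42 × 3.86 × 39.80) = 0.0262 kg/m³.

0.0262 kg/m³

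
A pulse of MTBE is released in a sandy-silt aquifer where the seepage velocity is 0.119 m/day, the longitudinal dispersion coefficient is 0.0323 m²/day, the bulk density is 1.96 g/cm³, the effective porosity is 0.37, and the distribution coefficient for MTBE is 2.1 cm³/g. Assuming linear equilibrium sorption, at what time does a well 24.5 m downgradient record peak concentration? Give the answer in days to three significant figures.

Retardation factor R = 1 + ρ_b·K_d/n = 1 + 1.96 × 2.1/0.37 = 12.12.
Sorption retards both mechanisms: v_R = v/R = 0.009818 m/day, D_R = D/R = 0.002665 m²/day.
Peak time from v_R²t² + 2D_R t − x² = 0: t = (√(D_R² + v_R²x²) − D_R)/v_R².
√(D_R² + v_R²x²) = √(0.002665² + 0.009818² × 24.5²) = 0.2406; v_R² = 9.639e-05.
t = (0.2406 − 0.002665)/9.639e-05 = 2470 days.

2470 days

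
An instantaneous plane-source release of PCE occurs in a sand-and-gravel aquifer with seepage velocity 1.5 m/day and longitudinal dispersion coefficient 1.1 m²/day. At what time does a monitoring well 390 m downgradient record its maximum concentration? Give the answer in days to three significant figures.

For the 1D instantaneous-source solution, setting ∂C/∂t = 0 at fixed x gives v²t² + 2Dt − x² = 0, so t = (√(D² + v²x²) − D)/v².
√(D² + v²x²) = √(1.1² + 1.5² × 390²) = 585.0; v² = 2.25.
t = (585.0 − 1.1)/2.25 = 260 days (vs. the pure-advection estimate x/v = 260 d).

260 days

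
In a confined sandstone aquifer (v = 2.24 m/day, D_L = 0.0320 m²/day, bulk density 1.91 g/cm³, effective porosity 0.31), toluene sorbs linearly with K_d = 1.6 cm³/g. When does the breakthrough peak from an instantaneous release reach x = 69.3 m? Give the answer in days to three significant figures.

336 days

Retardation factor R = 1 + ρ_b·K_d/n = 1 + 1.91 × 1.6/0.31 = 10.86.
Sorption retards both mechanisms: v_R = v/R = 0.2063 m/day, D_R = D/R = 0.002947 m²/day.
Peak time from v_R²t² + 2D_R t − x² = 0: t = (√(D_R² + v_R²x²) − D_R)/v_R².
√(D_R² + v_R²x²) = √(0.002947² + 0.2063² × 69.3²) = 14.30; v_R² = 0.04256.
t = (14.30 − 0.002947)/0.04256 = 336 days.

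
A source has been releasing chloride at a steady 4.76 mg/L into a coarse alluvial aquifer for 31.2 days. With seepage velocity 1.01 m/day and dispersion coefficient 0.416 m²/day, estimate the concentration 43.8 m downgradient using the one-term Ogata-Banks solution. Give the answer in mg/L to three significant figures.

0.0378 mg/L

For a continuous step input, C/C₀ ≈ ½·erfc((x−vt)/(2√(Dt))).
vt = 1.01 × 31.2 = 31.512 m and 2√(Dt) = 2√(0.416 × 31.2) = 7.205 m.
Argument (x−vt)/(2√(Dt)) = (43.8 − 31.512)/7.205 = 1.705; ½·erfc(1.705) = 0.007949.
C = 4.76 × 0.007949 = 0.0378 mg/L.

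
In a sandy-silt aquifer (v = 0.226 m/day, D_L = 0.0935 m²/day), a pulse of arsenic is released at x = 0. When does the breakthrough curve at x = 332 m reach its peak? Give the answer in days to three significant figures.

1470 days

For the 1D instantaneous-source solution, setting ∂C/∂t = 0 at fixed x gives v²t² + 2Dt − x² = 0, so t = (√(D² + v²x²) − D)/v².
√(D² + v²x²) = √(0.0935² + 0.226² × 332²) = 75.03; v² = 0.051076.
t = (75.03 − 0.0935)/0.051076 = 1470 days (vs. the pure-advection estimate x/v = 1470 d).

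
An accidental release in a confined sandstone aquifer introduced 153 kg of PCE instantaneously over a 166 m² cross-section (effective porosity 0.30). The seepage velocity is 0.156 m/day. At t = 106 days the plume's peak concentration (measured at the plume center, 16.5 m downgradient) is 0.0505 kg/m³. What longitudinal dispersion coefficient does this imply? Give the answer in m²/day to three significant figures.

At the plume center C_max = M/(n_e·A·√(4πDt)), so D = M²/(4πt·(n_e·A·C_max)²).
n_e·A·C_max = 0.30 × 166 × 0.0505 = 2.515 kg/m.
D = 153²/(4π × 106 × 2.515²) = 2.78 m²/day.

2.78 m²/day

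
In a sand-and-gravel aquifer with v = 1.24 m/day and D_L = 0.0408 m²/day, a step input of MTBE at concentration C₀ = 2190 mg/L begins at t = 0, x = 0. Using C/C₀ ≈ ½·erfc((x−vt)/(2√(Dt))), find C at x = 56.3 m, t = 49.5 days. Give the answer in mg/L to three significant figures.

For a continuous step input, C/C₀ ≈ ½·erfc((x−vt)/(2√(Dt))).
vt = 1.24 × 49.5 = 61.38 m and 2√(Dt) = 2√(0.0408 × 49.5) = 2.842 m.
Argument (x−vt)/(2√(Dt)) = (56.3 − 61.38)/2.842 = -1.787; ½·erfc(-1.787) = 0.9943.
C = 2190 × 0.9943 = 2180 mg/L.

2180 mg/L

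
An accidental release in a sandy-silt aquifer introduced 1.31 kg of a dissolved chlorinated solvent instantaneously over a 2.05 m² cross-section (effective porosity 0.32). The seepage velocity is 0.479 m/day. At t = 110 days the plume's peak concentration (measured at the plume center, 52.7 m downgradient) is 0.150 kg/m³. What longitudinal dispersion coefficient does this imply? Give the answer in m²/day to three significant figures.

0.128 m²/day

At the plume center C_max = M/(n_e·A·√(4πDt)), so D = M²/(4πt·(n_e·A·C_max)²).
n_e·A·C_max = 0.32 × 2.05 × 0.150 = 0.09840 kg/m.
D = 1.31²/(4π × 110 × 0.09840²) = 0.128 m²/day.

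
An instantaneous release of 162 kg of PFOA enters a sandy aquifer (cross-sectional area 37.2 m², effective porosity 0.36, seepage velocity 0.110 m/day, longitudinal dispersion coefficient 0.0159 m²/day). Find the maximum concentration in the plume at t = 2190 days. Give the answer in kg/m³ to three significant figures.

0.578 kg/m³

The peak of an instantaneous 1D plume sits at x = vt; there the Gaussian factor is 1 and C_max = M/(n_e·A·√(4πDt)), where n_e·A is the pore area the mass is dissolved in.
√(4πDt) = √(4π × 0.0159 × 2190) = 20.92 m, so C_max = 162/(0.36 × 37.2 × 20.92) = 0.578 kg/m³.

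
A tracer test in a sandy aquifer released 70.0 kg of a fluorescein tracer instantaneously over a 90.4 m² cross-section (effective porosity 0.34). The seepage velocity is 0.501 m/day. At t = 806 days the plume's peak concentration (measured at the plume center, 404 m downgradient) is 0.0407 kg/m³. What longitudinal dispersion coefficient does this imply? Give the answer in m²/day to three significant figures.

At the plume center C_max = M/(n_e·A·√(4πDt)), so D = M²/(4πt·(n_e·A·C_max)²).
n_e·A·C_max = 0.34 × 90.4 × 0.0407 = 1.251 kg/m.
D = 70.0²/(4π × 806 × 1.251²) = 0.309 m²/day.

0.309 m²/day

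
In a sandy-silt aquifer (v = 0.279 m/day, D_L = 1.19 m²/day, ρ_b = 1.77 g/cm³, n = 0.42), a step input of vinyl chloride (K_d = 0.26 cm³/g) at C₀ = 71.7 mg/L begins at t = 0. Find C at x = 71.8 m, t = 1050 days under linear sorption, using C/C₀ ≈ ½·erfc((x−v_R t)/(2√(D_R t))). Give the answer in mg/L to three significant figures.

69.9 mg/L

Retardation factor R = 1 + ρ_b·K_d/n = 1 + 1.77 × 0.26/0.42 = 2.096.
Sorption retards both mechanisms: v_R = v/R = 0.1331 m/day, D_R = D/R = 0.5677 m²/day.
v_R·t = 0.1331 × 1050 = 139.755 m; 2√(D_R t) = 48.83 m; argument = (71.8 − 139.755)/48.83 = -1.392.
C = C₀ × ½·erfc(-1.392) = 71.7 × 0.9755 = 69.9 mg/L.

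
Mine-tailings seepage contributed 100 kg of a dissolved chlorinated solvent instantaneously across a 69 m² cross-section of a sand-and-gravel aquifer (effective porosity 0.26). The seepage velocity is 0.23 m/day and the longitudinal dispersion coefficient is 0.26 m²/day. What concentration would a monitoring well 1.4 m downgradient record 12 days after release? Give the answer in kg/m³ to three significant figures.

0.768 kg/m³

For an instantaneous plane source, C(x,t) = M/(n_e·A·√(4πDt)) · exp(−(x−vt)²/(4Dt)), with n_e·A the pore (flow) area.
Plume center vt = 0.23 × 12 = 2.76 m, so the well at 1.4 m is 1.36 m upgradient of the peak.
√(4πDt) = 6.262 m, giving peak height M/(n_e·A·√(4πDt)) = 100/(0.26 × 69 × 6.262) = 0.8902 kg/m³.
(x−vt)²/(4Dt) = (-1.36)²/(4 × 0.26 × 12) = 0.1482; exp(−0.1482) = 0.8623.
C = 0.8902 × 0.8623 = 0.768 kg/m³.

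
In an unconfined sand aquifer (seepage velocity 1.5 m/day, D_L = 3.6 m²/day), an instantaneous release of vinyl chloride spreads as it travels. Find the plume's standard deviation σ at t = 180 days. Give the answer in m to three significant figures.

Dispersive spreading gives a Gaussian with σ² = 2Dt; advection only shifts the center.
σ = √(2 × 3.6 × 180) = 36.0 m.

36.0 m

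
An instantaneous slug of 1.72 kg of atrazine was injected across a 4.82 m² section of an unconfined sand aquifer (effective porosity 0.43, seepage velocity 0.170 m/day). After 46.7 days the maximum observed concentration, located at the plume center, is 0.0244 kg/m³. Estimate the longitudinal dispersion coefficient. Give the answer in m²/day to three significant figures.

At the plume center C_max = M/(n_e·A·√(4πDt)), so D = M²/(4πt·(n_e·A·C_max)²).
n_e·A·C_max = 0.43 × 4.82 × 0.0244 = 0.05057 kg/m.
D = 1.72²/(4π × 46.7 × 0.05057²) = 1.97 m²/day.

1.97 m²/day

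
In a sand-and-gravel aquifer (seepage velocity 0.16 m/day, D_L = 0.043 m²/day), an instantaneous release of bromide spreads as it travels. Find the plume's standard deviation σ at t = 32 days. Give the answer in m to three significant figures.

Dispersive spreading gives a Gaussian with σ² = 2Dt; advection only shifts the center.
σ = √(2 × 0.043 × 32) = 1.66 m.

1.66 m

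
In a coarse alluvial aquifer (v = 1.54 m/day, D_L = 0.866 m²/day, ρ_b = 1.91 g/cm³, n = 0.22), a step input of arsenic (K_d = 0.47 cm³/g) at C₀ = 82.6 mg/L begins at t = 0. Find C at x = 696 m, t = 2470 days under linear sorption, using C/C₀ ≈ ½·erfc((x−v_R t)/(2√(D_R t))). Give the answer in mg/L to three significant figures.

79.7 mg/L

Retardation factor R = 1 + ρ_b·K_d/n = 1 + 1.91 × 0.47/0.22 = 5.080.
Sorption retards both mechanisms: v_R = v/R = 0.3031 m/day, D_R = D/R = 0.1705 m²/day.
v_R·t = 0.3031 × 2470 = 748.657 m; 2√(D_R t) = 41.04 m; argument = (696 − 748.657)/41.04 = -1.283.
C = C₀ × ½·erfc(-1.283) = 82.6 × 0.9652 = 79.7 mg/L.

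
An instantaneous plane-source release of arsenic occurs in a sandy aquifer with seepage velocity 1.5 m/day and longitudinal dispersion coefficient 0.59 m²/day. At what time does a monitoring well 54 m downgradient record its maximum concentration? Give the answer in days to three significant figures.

For the 1D instantaneous-source solution, setting ∂C/∂t = 0 at fixed x gives v²t² + 2Dt − x² = 0, so t = (√(D² + v²x²) − D)/v².
√(D² + v²x²) = √(0.59² + 1.5² × 54²) = 81.00; v² = 2.25.
t = (81.00 − 0.59)/2.25 = 35.7 days (vs. the pure-advection estimate x/v = 36.0 d).

35.7 days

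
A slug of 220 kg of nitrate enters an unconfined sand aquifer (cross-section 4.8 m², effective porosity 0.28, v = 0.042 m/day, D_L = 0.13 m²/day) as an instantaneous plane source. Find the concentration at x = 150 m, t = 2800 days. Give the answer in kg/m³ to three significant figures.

1.18 kg/m³

For an instantaneous plane source, C(x,t) = M/(n_e·A·√(4πDt)) · exp(−(x−vt)²/(4Dt)), with n_e·A the pore (flow) area.
Plume center vt = 0.042 × 2800 = 117.6 m, so the well at 150 m is 32.4 m downgradient of the peak.
√(4πDt) = 67.63 m, giving peak height M/(n_e·A·√(4πDt)) = 220/(0.28 × 4.8 × 67.63) = 2.420 kg/m³.
(x−vt)²/(4Dt) = (32.4)²/(4 × 0.13 × 2800) = 0.7210; exp(−0.7210) = 0.4863.
C = 2.420 × 0.4863 = 1.18 kg/m³.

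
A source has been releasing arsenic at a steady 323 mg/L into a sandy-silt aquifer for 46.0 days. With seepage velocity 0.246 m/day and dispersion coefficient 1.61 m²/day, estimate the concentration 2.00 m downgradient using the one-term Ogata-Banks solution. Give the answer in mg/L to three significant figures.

251 mg/L

For a continuous step input, C/C₀ ≈ ½·erfc((x−vt)/(2√(Dt))).
vt = 0.246 × 46.0 = 11.316 m and 2√(Dt) = 2√(1.61 × 46.0) = 17.21 m.
Argument (x−vt)/(2√(Dt)) = (2.00 − 11.316)/17.21 = -0.5413; ½·erfc(-0.5413) = 0.7780.
C = 323 × 0.7780 = 251 mg/L.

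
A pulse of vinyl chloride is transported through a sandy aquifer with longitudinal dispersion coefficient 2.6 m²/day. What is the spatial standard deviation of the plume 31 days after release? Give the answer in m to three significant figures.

12.7 m

Dispersive spreading gives a Gaussian with σ² = 2Dt; advection only shifts the center.
σ = √(2 × 2.6 × 31) = 12.7 m.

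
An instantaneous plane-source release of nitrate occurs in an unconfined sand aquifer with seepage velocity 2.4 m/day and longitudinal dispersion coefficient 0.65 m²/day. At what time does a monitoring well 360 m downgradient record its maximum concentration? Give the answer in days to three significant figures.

150 days

For the 1D instantaneous-source solution, setting ∂C/∂t = 0 at fixed x gives v²t² + 2Dt − x² = 0, so t = (√(D² + v²x²) − D)/v².
√(D² + v²x²) = √(0.65² + 2.4² × 360²) = 864.0; v² = 5.76.
t = (864.0 − 0.65)/5.76 = 150 days (vs. the pure-advection estimate x/v = 150 d).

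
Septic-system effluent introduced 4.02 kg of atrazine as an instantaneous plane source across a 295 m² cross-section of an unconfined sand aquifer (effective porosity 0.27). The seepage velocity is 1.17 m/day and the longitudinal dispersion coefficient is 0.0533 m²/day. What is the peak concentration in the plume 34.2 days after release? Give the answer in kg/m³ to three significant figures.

The peak of an instantaneous 1D plume sits at x = vt; there the Gaussian factor is 1 and C_max = M/(n_e·A·√(4πDt)), where n_e·A is the pore area the mass is dissolved in.
√(4πDt) = √(4π × 0.0533 × 34.2) = 4.786 m, so C_max = 4.02/(0.27 × 295 × 4.786) = 0.0105 kg/m³.

0.0105 kg/m³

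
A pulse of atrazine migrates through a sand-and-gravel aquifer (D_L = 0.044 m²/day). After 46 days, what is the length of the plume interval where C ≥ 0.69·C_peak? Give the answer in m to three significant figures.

The plume is Gaussian with σ = √(2Dt) = √(2 × 0.044 × 46) = 2.012 m.
C/C_peak = exp(−Δx²/(2σ²)) = 0.69 ⇒ Δx = σ·√(−2 ln 0.69) = 2.012 × 0.8615 = 1.733 m.
Width = 2Δx = 3.47 m.

3.47 m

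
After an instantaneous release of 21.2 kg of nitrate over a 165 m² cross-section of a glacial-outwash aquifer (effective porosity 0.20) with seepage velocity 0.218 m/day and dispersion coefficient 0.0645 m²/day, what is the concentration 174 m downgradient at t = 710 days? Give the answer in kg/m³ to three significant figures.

For an instantaneous plane source, C(x,t) = M/(n_e·A·√(4πDt)) · exp(−(x−vt)²/(4Dt)), with n_e·A the pore (flow) area.
Plume center vt = 0.218 × 710 = 154.78 m, so the well at 174 m is 19.22 m downgradient of the peak.
√(4πDt) = 23.99 m, giving peak height M/(n_e·A·√(4πDt)) = 21.2/(0.20 × 165 × 23.99) = 0.02678 kg/m³.
(x−vt)²/(4Dt) = (19.22)²/(4 × 0.0645 × 710) = 2.017; exp(−2.017) = 0.1331.
C = 0.02678 × 0.1331 = 0.00356 kg/m³.

0.00356 kg/m³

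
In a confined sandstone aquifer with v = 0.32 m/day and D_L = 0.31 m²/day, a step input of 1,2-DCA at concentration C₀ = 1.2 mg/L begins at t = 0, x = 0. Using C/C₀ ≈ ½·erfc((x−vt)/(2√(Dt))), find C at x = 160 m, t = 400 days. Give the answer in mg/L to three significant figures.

For a continuous step input, C/C₀ ≈ ½·erfc((x−vt)/(2√(Dt))).
vt = 0.32 × 400 = 128 m and 2√(Dt) = 2√(0.31 × 400) = 22.27 m.
Argument (x−vt)/(2√(Dt)) = (160 − 128)/22.27 = 1.437; ½·erfc(1.437) = 0.02107.
C = 1.2 × 0.02107 = 0.0253 mg/L.

0.0253 mg/L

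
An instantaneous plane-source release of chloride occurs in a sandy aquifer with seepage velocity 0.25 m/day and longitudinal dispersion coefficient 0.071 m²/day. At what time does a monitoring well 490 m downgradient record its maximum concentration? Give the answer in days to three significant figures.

1960 days

For the 1D instantaneous-source solution, setting ∂C/∂t = 0 at fixed x gives v²t² + 2Dt − x² = 0, so t = (√(D² + v²x²) − D)/v².
√(D² + v²x²) = √(0.071² + 0.25² × 490²) = 122.5; v² = 0.0625.
t = (122.5 − 0.071)/0.0625 = 1960 days (vs. the pure-advection estimate x/v = 1960 d).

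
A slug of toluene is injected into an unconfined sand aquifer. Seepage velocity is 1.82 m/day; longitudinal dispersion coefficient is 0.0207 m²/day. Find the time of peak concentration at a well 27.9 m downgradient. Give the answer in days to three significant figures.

For the 1D instantaneous-source solution, setting ∂C/∂t = 0 at fixed x gives v²t² + 2Dt − x² = 0, so t = (√(D² + v²x²) − D)/v².
√(D² + v²x²) = √(0.0207² + 1.82² × 27.9²) = 50.78; v² = 3.3124.
t = (50.78 − 0.0207)/3.3124 = 15.3 days (vs. the pure-advection estimate x/v = 15.3 d).

15.3 days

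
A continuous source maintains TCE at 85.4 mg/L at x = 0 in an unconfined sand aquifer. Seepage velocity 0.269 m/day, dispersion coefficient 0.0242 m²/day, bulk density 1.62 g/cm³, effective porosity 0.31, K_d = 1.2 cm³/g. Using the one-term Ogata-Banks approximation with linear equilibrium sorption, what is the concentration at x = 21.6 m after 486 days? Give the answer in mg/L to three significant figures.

1.89 mg/L

Retardation factor R = 1 + ρ_b·K_d/n = 1 + 1.62 × 1.2/0.31 = 7.271.
Sorption retards both mechanisms: v_R = v/R = 0.03700 m/day, D_R = D/R = 0.003328 m²/day.
v_R·t = 0.03700 × 486 = 17.982 m; 2√(D_R t) = 2.544 m; argument = (21.6 − 17.982)/2.544 = 1.422.
C = C₀ × ½·erfc(1.422) = 85.4 × 0.02216 = 1.89 mg/L.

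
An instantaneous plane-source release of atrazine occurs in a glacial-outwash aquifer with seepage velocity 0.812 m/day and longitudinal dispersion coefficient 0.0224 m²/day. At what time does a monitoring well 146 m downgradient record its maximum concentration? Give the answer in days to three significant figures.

For the 1D instantaneous-source solution, setting ∂C/∂t = 0 at fixed x gives v²t² + 2Dt − x² = 0, so t = (√(D² + v²x²) − D)/v².
√(D² + v²x²) = √(0.0224² + 0.812² × 146²) = 118.6; v² = 0.659344.
t = (118.6 − 0.0224)/0.659344 = 180 days (vs. the pure-advection estimate x/v = 180 d).

180 days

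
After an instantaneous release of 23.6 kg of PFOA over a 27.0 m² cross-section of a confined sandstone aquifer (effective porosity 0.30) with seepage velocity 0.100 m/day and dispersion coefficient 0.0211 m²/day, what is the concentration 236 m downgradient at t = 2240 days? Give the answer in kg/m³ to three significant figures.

0.0558 kg/m³

For an instantaneous plane source, C(x,t) = M/(n_e·A·√(4πDt)) · exp(−(x−vt)²/(4Dt)), with n_e·A the pore (flow) area.
Plume center vt = 0.100 × 2240 = 224 m, so the well at 236 m is 12 m downgradient of the peak.
√(4πDt) = 24.37 m, giving peak height M/(n_e·A·√(4πDt)) = 23.6/(0.30 × 27.0 × 24.37) = 0.1196 kg/m³.
(x−vt)²/(4Dt) = (12)²/(4 × 0.0211 × 2240) = 0.7617; exp(−0.7617) = 0.4669.
C = 0.1196 × 0.4669 = 0.0558 kg/m³.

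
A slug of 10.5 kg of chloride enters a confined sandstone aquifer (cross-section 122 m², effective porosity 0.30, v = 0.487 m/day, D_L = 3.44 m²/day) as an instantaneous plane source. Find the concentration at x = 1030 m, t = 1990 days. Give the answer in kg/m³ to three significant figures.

0.000854 kg/m³

For an instantaneous plane source, C(x,t) = M/(n_e·A·√(4πDt)) · exp(−(x−vt)²/(4Dt)), with n_e·A the pore (flow) area.
Plume center vt = 0.487 × 1990 = 969.13 m, so the well at 1030 m is 60.87 m downgradient of the peak.
√(4πDt) = 293.3 m, giving peak height M/(n_e·A·√(4πDt)) = 10.5/(0.30 × 122 × 293.3) = 0.0009781 kg/m³.
(x−vt)²/(4Dt) = (60.87)²/(4 × 3.44 × 1990) = 0.1353; exp(−0.1353) = 0.8735.
C = 0.0009781 × 0.8735 = 0.000854 kg/m³.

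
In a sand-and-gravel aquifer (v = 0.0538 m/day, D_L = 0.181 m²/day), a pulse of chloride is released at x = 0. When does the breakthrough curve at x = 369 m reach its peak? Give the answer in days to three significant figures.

6800 days

For the 1D instantaneous-source solution, setting ∂C/∂t = 0 at fixed x gives v²t² + 2Dt − x² = 0, so t = (√(D² + v²x²) − D)/v².
√(D² + v²x²) = √(0.181² + 0.0538² × 369²) = 19.85; v² = 0.00289444.
t = (19.85 − 0.181)/0.00289444 = 6800 days (vs. the pure-advection estimate x/v = 6860 d).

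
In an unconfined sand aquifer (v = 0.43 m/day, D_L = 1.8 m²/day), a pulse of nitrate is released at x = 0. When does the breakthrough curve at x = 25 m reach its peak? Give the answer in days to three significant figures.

For the 1D instantaneous-source solution, setting ∂C/∂t = 0 at fixed x gives v²t² + 2Dt − x² = 0, so t = (√(D² + v²x²) − D)/v².
√(D² + v²x²) = √(1.8² + 0.43² × 25²) = 10.90; v² = 0.1849.
t = (10.90 − 1.8)/0.1849 = 49.2 days (vs. the pure-advection estimate x/v = 58.1 d).

49.2 days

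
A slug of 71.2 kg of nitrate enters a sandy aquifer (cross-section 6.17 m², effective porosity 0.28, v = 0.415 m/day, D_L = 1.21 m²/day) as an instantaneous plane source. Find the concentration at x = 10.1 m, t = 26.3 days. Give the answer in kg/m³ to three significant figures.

2.05 kg/m³

For an instantaneous plane source, C(x,t) = M/(n_e·A·√(4πDt)) · exp(−(x−vt)²/(4Dt)), with n_e·A the pore (flow) area.
Plume center vt = 0.415 × 26.3 = 10.9145 m, so the well at 10.1 m is 0.8145 m upgradient of the peak.
√(4πDt) = 20.00 m, giving peak height M/(n_e·A·√(4πDt)) = 71.2/(0.28 × 6.17 × 20.00) = 2.061 kg/m³.
(x−vt)²/(4Dt) = (-0.8145)²/(4 × 1.21 × 26.3) = 0.005212; exp(−0.005212) = 0.9948.
C = 2.061 × 0.9948 = 2.05 kg/m³.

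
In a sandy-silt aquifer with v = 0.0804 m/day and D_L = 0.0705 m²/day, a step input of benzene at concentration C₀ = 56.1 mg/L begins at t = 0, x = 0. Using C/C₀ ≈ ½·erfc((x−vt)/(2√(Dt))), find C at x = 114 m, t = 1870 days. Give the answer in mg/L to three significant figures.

55.4 mg/L

For a continuous step input, C/C₀ ≈ ½·erfc((x−vt)/(2√(Dt))).
vt = 0.0804 × 1870 = 150.348 m and 2√(Dt) = 2√(0.0705 × 1870) = 22.96 m.
Argument (x−vt)/(2√(Dt)) = (114 − 150.348)/22.96 = -1.583; ½·erfc(-1.583) = 0.9874.
C = 56.1 × 0.9874 = 55.4 mg/L.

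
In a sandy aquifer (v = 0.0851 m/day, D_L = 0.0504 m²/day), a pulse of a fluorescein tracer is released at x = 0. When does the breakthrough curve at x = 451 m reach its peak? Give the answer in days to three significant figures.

For the 1D instantaneous-source solution, setting ∂C/∂t = 0 at fixed x gives v²t² + 2Dt − x² = 0, so t = (√(D² + v²x²) − D)/v².
√(D² + v²x²) = √(0.0504² + 0.0851² × 451²) = 38.38; v² = 0.00724201.
t = (38.38 − 0.0504)/0.00724201 = 5290 days (vs. the pure-advection estimate x/v = 5300 d).

5290 days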